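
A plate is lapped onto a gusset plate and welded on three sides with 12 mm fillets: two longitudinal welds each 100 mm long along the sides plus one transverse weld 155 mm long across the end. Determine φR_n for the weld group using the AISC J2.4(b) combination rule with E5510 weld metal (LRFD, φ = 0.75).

E55XX → F_EXX = 550 MPa.
t_e = 0.707 × 12 = 8.484 mm.
R_nwl = 0.6 × 550 × 8.484 × 200 × 10⁻³ = 559.9 kN (longitudinal, 2 welds).
R_nwt = 0.6 × 550 × 8.484 × 155 × 10⁻³ = 434 kN (transverse, base value).
(i) R_nwl + R_nwt = 993.9 kN; (ii) 0.85 R_nwl + 1.5 R_nwt = 1127 kN.
R_n = max = 1127 kN [governs: (ii)]; φR_n = 845.2 kN.

φR_n ≈ 845 kN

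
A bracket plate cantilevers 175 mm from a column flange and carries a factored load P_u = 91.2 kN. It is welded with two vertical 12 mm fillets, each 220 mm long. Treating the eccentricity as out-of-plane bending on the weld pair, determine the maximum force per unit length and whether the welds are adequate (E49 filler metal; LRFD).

f_max ≈ 1010 N/mm; adequate

E49XX → F_EXX = 490 MPa.
L_w = 2 × 220 = 440 mm; section modulus (unit throat) S = 2 × L²/6 = 16130 mm².
Direct shear f_v = P/L_w = 91.2×10³/440 = 207.3 N/mm.
Moment M = P × e = 91.2×10³ × 175 = 15960000 N·mm; bending f_b = M/S = 989.3 N/mm.
f_max = √(f_v² + f_b²) = √(207.3² + 989.3²) = 1011 N/mm.
φr_n = 0.75 × 0.6 × 490 × (0.707 × 12) = 1871 N/mm → adequate.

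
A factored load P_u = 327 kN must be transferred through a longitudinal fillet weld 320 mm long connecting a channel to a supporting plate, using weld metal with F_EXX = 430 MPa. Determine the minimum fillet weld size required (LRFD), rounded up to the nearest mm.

Total weld length L = 320 mm.
Required throat t_e = P_u / (φ × 0.6 F_EXX × L) = 327 / (0.75 × 0.6 × 430 × 320 × 10⁻³) = 5.281 mm.
Required leg w = t_e / 0.707 = 7.47 mm → use 8 mm.

w = 8 mm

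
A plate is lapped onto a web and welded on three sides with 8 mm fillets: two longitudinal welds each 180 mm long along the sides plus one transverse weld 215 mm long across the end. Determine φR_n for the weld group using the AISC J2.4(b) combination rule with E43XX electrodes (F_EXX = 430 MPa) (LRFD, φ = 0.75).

t_e = 0.707 × 8 = 5.656 mm.
R_nwl = 0.6 × 430 × 5.656 × 360 × 10⁻³ = 525.3 kN (longitudinal, 2 welds).
R_nwt = 0.6 × 430 × 5.656 × 215 × 10⁻³ = 313.7 kN (transverse, base value).
(i) R_nwl + R_nwt = 839.1 kN; (ii) 0.85 R_nwl + 1.5 R_nwt = 917.1 kN.
R_n = max = 917.1 kN [governs: (ii)]; φR_n = 687.9 kN.

φR_n ≈ 688 kN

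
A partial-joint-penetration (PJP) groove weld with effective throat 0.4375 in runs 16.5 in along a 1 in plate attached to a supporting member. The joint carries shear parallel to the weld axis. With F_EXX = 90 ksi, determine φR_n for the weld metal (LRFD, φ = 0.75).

φR_n ≈ 292 kip

Effective throat (given) t_e = 0.4375 in.
A_we = 0.4375 × 16.5 = 7.219 in².
F_nw = 0.6 F_EXX = 54 ksi.
φR_n = 0.75 × 54 × 7.219 = 292.4 kip.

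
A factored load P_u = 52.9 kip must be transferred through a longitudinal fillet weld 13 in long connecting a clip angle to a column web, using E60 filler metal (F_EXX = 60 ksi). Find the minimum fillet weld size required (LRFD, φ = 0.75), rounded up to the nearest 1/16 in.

Total weld length L = 13 in.
Required throat t_e = P_u / (φ × 0.6 F_EXX × L) = 52.9 / (0.75 × 0.6 × 60 × 13) = 0.1507 in.
Required leg w = t_e / 0.707 = 0.2132 in → use 1/4 in.

w = 1/4 in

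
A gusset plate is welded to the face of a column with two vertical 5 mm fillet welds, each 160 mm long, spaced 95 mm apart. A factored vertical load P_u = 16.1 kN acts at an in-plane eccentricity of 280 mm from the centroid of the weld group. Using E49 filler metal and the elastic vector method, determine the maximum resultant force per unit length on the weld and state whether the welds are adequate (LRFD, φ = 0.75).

f_max ≈ 327 N/mm; adequate

E49XX → F_EXX = 490 MPa.
Total weld length L_w = 320 mm. Treat welds as unit-width lines.
Polar moment about centroid: J = 2[d³/12 + d(b/2)²] = 2[160³/12 + 160×47.5²] = 1405000 mm³.
Direct shear f_v = P/L_w = 16.1×10³ / 320 = 50.31 N/mm (vertical).
Torsion M = P·e = 16.1×10³ × 280 = 4508000 N·mm.
Critical point at (x, y) = (47.5, 80) from centroid. f_tx = M·y/J = 256.7 N/mm; f_ty = M·x/J = 152.4 N/mm.
Resultant f_max = √[f_tx² + (f_v + f_ty)²] = √[256.7² + (50.31 + 152.4)²] = 327.1 N/mm.
Capacity per unit length: φr_n = 0.75 × 0.6 × 490 × (0.707 × 5) = 779.5 N/mm.
327.1 ≤ 779.5 → adequate.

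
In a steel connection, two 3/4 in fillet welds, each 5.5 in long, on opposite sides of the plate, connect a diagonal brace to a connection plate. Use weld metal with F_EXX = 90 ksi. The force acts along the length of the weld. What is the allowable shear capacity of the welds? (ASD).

Effective throat t_e = 0.707 × 0.75 = 0.5302 in.
Total length L = 11 in; A_we = 0.5302 × 11 = 5.833 in².
F_nw = 0.6 F_EXX = 0.6 × 90 = 54 ksi.
R_n = 54 × 5.833 = 315 kips; R_n/Ω = 315/2.0 = 157.5 kips.

R_n/Ω ≈ 157 kips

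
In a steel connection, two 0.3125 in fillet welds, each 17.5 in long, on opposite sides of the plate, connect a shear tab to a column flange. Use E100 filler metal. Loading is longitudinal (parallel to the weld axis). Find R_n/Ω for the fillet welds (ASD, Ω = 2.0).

R_n/Ω ≈ 232 kips

E100XX → F_EXX = 100 ksi.
Effective throat t_e = 0.707 × 0.3125 = 0.2209 in.
Total length L = 35 in; A_we = 0.2209 × 35 = 7.733 in².
F_nw = 0.6 F_EXX = 0.6 × 100 = 60 ksi.
R_n = 60 × 7.733 = 464 kips; R_n/Ω = 464/2.0 = 232 kips.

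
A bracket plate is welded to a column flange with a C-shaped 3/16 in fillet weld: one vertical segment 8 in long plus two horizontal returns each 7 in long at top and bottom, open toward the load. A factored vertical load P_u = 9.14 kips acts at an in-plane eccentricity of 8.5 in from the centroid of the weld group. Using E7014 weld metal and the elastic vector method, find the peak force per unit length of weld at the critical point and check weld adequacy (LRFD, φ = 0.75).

E70XX → F_EXX = 70 ksi.
Total weld length L_w = 22 in. Treat welds as unit-width lines.
Centroid: x̄ = 2×7×3.5 / 22 = 2.227 in from the vertical weld.
Polar moment about centroid: J = I_x + I_y = [8³/12 + 2×7×4²] + [8×2.227² + 2(7³/12 + 7×1.273²)] = 386.2 in³.
Direct shear f_v = P/L_w = 9.14 / 22 = 0.4155 kip/in (vertical).
Torsion M = P·e = 9.14 × 8.5 = 77.69 kip·in.
Critical point at (x, y) = (4.773, 4) from centroid. f_tx = M·y/J = 0.8047 kip/in; f_ty = M·x/J = 0.9601 kip/in.
Resultant f_max = √[f_tx² + (f_v + f_ty)²] = √[0.8047² + (0.4155 + 0.9601)²] = 1.594 kip/in.
Capacity per unit length: φr_n = 0.75 × 0.6 × 70 × (0.707 × 0.1875) = 4.176 kip/in.
1.594 ≤ 4.176 → adequate.

f_max ≈ 1.59 kip/in; adequate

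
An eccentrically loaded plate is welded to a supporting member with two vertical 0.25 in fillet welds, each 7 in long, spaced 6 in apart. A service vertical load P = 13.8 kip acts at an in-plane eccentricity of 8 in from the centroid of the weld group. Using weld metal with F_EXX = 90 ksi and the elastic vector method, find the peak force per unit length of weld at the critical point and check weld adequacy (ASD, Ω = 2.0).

Total weld length L_w = 14 in. Treat welds as unit-width lines.
Polar moment about centroid: J = 2[d³/12 + d(b/2)²] = 2[7³/12 + 7×3²] = 183.2 in³.
Direct shear f_v = P/L_w = 13.8 / 14 = 0.9857 kip/in (vertical).
Torsion M = P·e = 13.8 × 8 = 110.4 kip·in.
Critical point at (x, y) = (3, 3.5) from centroid. f_tx = M·y/J = 2.11 kip/in; f_ty = M·x/J = 1.808 kip/in.
Resultant f_max = √[f_tx² + (f_v + f_ty)²] = √[2.11² + (0.9857 + 1.808)²] = 3.501 kip/in.
Capacity per unit length: r_n/Ω = (1/2.0) × 0.6 × 90 × (0.707 × 0.25) = 4.772 kip/in.
3.501 ≤ 4.772 → adequate.

f_max ≈ 3.5 kip/in; adequate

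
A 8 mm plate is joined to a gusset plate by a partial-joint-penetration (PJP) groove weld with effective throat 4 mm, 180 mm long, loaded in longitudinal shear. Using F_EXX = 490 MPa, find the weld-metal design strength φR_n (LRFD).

Effective throat (given) t_e = 4 mm.
A_we = 4 × 180 = 720 mm².
F_nw = 0.6 F_EXX = 294 MPa.
φR_n = 0.75 × 294 × 720 × 10⁻³ = 158.8 kN.

φR_n ≈ 159 kN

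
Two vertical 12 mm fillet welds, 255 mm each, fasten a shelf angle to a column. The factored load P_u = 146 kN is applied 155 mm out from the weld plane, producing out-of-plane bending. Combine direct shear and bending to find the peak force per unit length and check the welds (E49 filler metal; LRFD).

f_max ≈ 1080 N/mm; adequate

E49XX → F_EXX = 490 MPa.
L_w = 2 × 255 = 510 mm; section modulus (unit throat) S = 2 × L²/6 = 21680 mm².
Direct shear f_v = P/L_w = 146×10³/510 = 286.3 N/mm.
Moment M = P × e = 146×10³ × 155 = 22630000 N·mm; bending f_b = M/S = 1044 N/mm.
f_max = √(f_v² + f_b²) = √(286.3² + 1044²) = 1083 N/mm.
φr_n = 0.75 × 0.6 × 490 × (0.707 × 12) = 1871 N/mm → adequate.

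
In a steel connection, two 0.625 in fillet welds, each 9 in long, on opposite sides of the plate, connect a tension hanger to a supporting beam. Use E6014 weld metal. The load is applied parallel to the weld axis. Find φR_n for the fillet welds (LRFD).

φR_n ≈ 215 kips

E60XX → F_EXX = 60 ksi.
Effective throat t_e = 0.707 × 0.625 = 0.4419 in.
Total length L = 18 in; A_we = 0.4419 × 18 = 7.954 in².
F_nw = 0.6 F_EXX = 0.6 × 60 = 36 ksi.
φR_n = 0.75 × 36 × 7.954 = 214.8 kips.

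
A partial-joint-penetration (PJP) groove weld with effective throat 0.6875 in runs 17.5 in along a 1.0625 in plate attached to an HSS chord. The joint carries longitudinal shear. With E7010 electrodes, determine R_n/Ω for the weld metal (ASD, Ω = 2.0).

E70XX → F_EXX = 70 ksi.
Effective throat (given) t_e = 0.6875 in.
A_we = 0.6875 × 17.5 = 12.03 in².
F_nw = 0.6 F_EXX = 42 ksi.
R_n/Ω = (42 × 12.03) / 2.0 = 252.7 kip.

R_n/Ω ≈ 253 kip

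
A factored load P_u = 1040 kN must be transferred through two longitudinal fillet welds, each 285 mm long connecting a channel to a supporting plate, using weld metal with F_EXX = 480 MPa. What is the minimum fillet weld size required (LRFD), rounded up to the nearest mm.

w = 12 mm

Total weld length L = 570 mm.
Required throat t_e = P_u / (φ × 0.6 F_EXX × L) = 1040 / (0.75 × 0.6 × 480 × 570 × 10⁻³) = 8.447 mm.
Required leg w = t_e / 0.707 = 11.95 mm → use 12 mm.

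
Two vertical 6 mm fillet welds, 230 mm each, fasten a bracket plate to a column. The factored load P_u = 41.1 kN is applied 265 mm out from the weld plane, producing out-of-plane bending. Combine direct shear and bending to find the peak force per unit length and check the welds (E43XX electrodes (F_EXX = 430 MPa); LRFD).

f_max ≈ 624 N/mm; adequate

L_w = 2 × 230 = 460 mm; section modulus (unit throat) S = 2 × L²/6 = 17630 mm².
Direct shear f_v = P/L_w = 41.1×10³/460 = 89.35 N/mm.
Moment M = P × e = 41.1×10³ × 265 = 10892000 N·mm; bending f_b = M/S = 617.7 N/mm.
f_max = √(f_v² + f_b²) = √(89.35² + 617.7²) = 624.1 N/mm.
φr_n = 0.75 × 0.6 × 430 × (0.707 × 6) = 820.8 N/mm → adequate.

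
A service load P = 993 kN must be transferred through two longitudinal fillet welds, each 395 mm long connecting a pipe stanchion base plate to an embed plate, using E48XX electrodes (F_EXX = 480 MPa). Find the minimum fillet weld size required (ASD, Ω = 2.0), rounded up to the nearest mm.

w = 13 mm

Total weld length L = 790 mm.
Required throat t_e = P × Ω / (0.6 F_EXX × L) = 993 × 2.0 / (0.6 × 480 × 790 × 10⁻³) = 8.729 mm.
Required leg w = t_e / 0.707 = 12.35 mm → use 13 mm.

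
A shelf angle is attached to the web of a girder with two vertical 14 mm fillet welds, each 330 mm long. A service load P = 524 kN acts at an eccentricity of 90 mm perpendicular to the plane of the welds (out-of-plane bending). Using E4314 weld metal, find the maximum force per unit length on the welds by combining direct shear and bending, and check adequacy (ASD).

f_max ≈ 1520 N/mm; NOT adequate

E43XX → F_EXX = 430 MPa.
L_w = 2 × 330 = 660 mm; section modulus (unit throat) S = 2 × L²/6 = 36300 mm².
Direct shear f_v = P/L_w = 524×10³/660 = 793.9 N/mm.
Moment M = P × e = 524×10³ × 90 = 47160000 N·mm; bending f_b = M/S = 1299 N/mm.
f_max = √(f_v² + f_b²) = √(793.9² + 1299²) = 1523 N/mm.
r_n/Ω = (1/2.0) × 0.6 × 430 × (0.707 × 14) = 1277 N/mm → NOT adequate.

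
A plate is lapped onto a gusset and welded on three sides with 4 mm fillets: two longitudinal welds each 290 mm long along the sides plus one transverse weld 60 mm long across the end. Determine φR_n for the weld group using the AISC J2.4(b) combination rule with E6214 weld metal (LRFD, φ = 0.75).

φR_n ≈ 505 kN

E62XX → F_EXX = 620 MPa.
t_e = 0.707 × 4 = 2.828 mm.
R_nwl = 0.6 × 620 × 2.828 × 580 × 10⁻³ = 610.2 kN (longitudinal, 2 welds).
R_nwt = 0.6 × 620 × 2.828 × 60 × 10⁻³ = 63.12 kN (transverse, base value).
(i) R_nwl + R_nwt = 673.3 kN; (ii) 0.85 R_nwl + 1.5 R_nwt = 613.3 kN.
R_n = max = 673.3 kN [governs: (i)]; φR_n = 505 kN.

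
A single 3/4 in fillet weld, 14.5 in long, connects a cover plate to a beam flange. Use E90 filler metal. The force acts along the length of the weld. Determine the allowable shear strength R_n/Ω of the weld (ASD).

R_n/Ω ≈ 208 kips

E90XX → F_EXX = 90 ksi.
Effective throat t_e = 0.707 × 0.75 = 0.5302 in.
Total length L = 14.5 in; A_we = 0.5302 × 14.5 = 7.689 in².
F_nw = 0.6 F_EXX = 0.6 × 90 = 54 ksi.
R_n = 54 × 7.689 = 415.2 kips; R_n/Ω = 415.2/2.0 = 207.6 kips.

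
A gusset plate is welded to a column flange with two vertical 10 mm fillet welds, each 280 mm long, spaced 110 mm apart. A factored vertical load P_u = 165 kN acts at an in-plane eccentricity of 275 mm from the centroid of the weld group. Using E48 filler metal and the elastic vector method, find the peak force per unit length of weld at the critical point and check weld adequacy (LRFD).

f_max ≈ 1410 N/mm; adequate

E48XX → F_EXX = 480 MPa.
Total weld length L_w = 560 mm. Treat welds as unit-width lines.
Polar moment about centroid: J = 2[d³/12 + d(b/2)²] = 2[280³/12 + 280×55²] = 5353000 mm³.
Direct shear f_v = P/L_w = 165×10³ / 560 = 294.6 N/mm (vertical).
Torsion M = P·e = 165×10³ × 275 = 45375000 N·mm.
Critical point at (x, y) = (55, 140) from centroid. f_tx = M·y/J = 1187 N/mm; f_ty = M·x/J = 466.2 N/mm.
Resultant f_max = √[f_tx² + (f_v + f_ty)²] = √[1187² + (294.6 + 466.2)²] = 1410 N/mm.
Capacity per unit length: φr_n = 0.75 × 0.6 × 480 × (0.707 × 10) = 1527 N/mm.
1410 ≤ 1527 → adequate.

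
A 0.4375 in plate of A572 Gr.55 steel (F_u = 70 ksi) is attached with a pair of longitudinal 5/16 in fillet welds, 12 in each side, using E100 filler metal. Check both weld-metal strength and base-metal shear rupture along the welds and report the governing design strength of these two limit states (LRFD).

φR_n ≈ 239 kips (weld metal governs)

E100XX → F_EXX = 100 ksi.
t_e = 0.707 × 0.3125 = 0.2209 in; L = 24 in.
Weld metal: φR_n = 0.75 × 0.6 × 100 × 0.2209 × 24 = 238.6 kips.
Base metal (shear rupture): φR_n = 0.75 × 0.6 × 70 × 0.4375 × 24 = 330.8 kips.
Governing: weld metal.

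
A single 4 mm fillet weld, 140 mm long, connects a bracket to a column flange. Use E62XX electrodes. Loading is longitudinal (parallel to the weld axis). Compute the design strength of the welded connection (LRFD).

E62XX → F_EXX = 620 MPa.
Effective throat t_e = 0.707 × 4 = 2.828 mm.
Total length L = 140 mm; A_we = 2.828 × 140 = 395.9 mm².
F_nw = 0.6 F_EXX = 0.6 × 620 = 372 MPa.
φR_n = 0.75 × 372 × 395.9 × 10⁻³ = 110.5 kN.

φR_n ≈ 110 kN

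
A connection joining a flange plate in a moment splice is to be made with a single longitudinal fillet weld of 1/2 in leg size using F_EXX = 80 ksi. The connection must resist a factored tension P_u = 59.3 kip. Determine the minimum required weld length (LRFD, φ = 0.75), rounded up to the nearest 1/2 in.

Throat t_e = 0.707 × 0.5 = 0.3535 in.
φr_n = 0.75 × 0.6 × 80 × 0.3535 = 12.73 kip/in.
L_req = P_u / φr_n = 59.3 / 12.73 = 4.66 in total.
Round up → use L = 5 in.

L = 5 in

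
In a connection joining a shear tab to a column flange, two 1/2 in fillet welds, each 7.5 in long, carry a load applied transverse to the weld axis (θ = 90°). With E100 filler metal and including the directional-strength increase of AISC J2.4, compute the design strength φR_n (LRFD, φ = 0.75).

φR_n ≈ 358 kips

E100XX → F_EXX = 100 ksi.
t_e = 0.707 × 0.5 = 0.3535 in; A_we = 0.3535 × 15 = 5.302 in².
Directional factor: 1.0 + 0.5 sin^1.5(90°) = 1.5.
F_nw = 0.6 × 100 × 1.5 = 90 ksi.
φR_n = 0.75 × 90 × 5.302 = 357.9 kips.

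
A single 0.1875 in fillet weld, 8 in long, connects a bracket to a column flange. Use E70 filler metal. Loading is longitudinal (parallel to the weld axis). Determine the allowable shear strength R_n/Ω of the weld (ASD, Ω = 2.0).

R_n/Ω ≈ 22.3 kips

E70XX → F_EXX = 70 ksi.
Effective throat t_e = 0.707 × 0.1875 = 0.1326 in.
Total length L = 8 in; A_we = 0.1326 × 8 = 1.06 in².
F_nw = 0.6 F_EXX = 0.6 × 70 = 42 ksi.
R_n = 42 × 1.06 = 44.54 kips; R_n/Ω = 44.54/2.0 = 22.27 kips.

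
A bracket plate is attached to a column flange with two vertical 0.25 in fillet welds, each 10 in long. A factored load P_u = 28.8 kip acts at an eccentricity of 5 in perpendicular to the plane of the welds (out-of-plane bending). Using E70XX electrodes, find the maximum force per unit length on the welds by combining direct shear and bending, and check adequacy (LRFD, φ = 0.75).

f_max ≈ 4.55 kip/in; adequate

E70XX → F_EXX = 70 ksi.
L_w = 2 × 10 = 20 in; section modulus (unit throat) S = 2 × L²/6 = 33.33 in².
Direct shear f_v = P/L_w = 28.8/20 = 1.44 kip/in.
Moment M = P × e = 28.8 × 5 = 144 kip·in; bending f_b = M/S = 4.32 kip/in.
f_max = √(f_v² + f_b²) = √(1.44² + 4.32²) = 4.554 kip/in.
φr_n = 0.75 × 0.6 × 70 × (0.707 × 0.25) = 5.568 kip/in → adequate.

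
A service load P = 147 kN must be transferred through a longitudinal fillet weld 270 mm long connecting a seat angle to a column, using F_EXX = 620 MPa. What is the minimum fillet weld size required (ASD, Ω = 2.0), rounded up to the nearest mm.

Total weld length L = 270 mm.
Required throat t_e = P × Ω / (0.6 F_EXX × L) = 147 × 2.0 / (0.6 × 620 × 270 × 10⁻³) = 2.927 mm.
Required leg w = t_e / 0.707 = 4.14 mm → use 5 mm.

w = 5 mm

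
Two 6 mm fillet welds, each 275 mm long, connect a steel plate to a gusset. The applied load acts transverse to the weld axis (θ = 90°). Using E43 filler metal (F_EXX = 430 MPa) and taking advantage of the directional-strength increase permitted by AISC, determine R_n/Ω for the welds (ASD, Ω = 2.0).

t_e = 0.707 × 6 = 4.242 mm; A_we = 4.242 × 550 = 2333 mm².
Directional factor: 1.0 + 0.5 sin^1.5(90°) = 1.5.
F_nw = 0.6 × 430 × 1.5 = 387 MPa.
R_n/Ω = (387 × 2333) / 2.0 × 10⁻³ = 451.5 kN.

R_n/Ω ≈ 451 kN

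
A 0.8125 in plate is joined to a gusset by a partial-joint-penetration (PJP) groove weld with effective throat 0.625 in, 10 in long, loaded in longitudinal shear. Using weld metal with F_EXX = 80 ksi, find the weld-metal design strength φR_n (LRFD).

φR_n ≈ 225 kips

Effective throat (given) t_e = 0.625 in.
A_we = 0.625 × 10 = 6.25 in².
F_nw = 0.6 F_EXX = 48 ksi.
φR_n = 0.75 × 48 × 6.25 = 225 kips.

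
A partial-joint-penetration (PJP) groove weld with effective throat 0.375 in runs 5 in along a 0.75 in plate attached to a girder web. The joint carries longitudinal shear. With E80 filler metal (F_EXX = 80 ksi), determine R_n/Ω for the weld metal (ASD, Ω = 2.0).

R_n/Ω ≈ 45 kip

Effective throat (given) t_e = 0.375 in.
A_we = 0.375 × 5 = 1.875 in².
F_nw = 0.6 F_EXX = 48 ksi.
R_n/Ω = (48 × 1.875) / 2.0 = 45 kip.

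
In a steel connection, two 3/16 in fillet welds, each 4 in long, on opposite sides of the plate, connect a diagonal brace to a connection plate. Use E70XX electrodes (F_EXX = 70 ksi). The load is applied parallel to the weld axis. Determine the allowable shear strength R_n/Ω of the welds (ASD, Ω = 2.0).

Effective throat t_e = 0.707 × 0.1875 = 0.1326 in.
Total length L = 8 in; A_we = 0.1326 × 8 = 1.06 in².
F_nw = 0.6 F_EXX = 0.6 × 70 = 42 ksi.
R_n = 42 × 1.06 = 44.54 kip; R_n/Ω = 44.54/2.0 = 22.27 kip.

R_n/Ω ≈ 22.3 kip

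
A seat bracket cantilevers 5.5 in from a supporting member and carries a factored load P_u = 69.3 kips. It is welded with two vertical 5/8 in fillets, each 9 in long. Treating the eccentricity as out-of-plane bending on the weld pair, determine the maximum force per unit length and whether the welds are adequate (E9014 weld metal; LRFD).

E90XX → F_EXX = 90 ksi.
L_w = 2 × 9 = 18 in; section modulus (unit throat) S = 2 × L²/6 = 27 in².
Direct shear f_v = P/L_w = 69.3/18 = 3.85 kip/in.
Moment M = P × e = 69.3 × 5.5 = 381.15 kip·in; bending f_b = M/S = 14.12 kip/in.
f_max = √(f_v² + f_b²) = √(3.85² + 14.12²) = 14.63 kip/in.
φr_n = 0.75 × 0.6 × 90 × (0.707 × 0.625) = 17.9 kip/in → adequate.

f_max ≈ 14.6 kip/in; adequate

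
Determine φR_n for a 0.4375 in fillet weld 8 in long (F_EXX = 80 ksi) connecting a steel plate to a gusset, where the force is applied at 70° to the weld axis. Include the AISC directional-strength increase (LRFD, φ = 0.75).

t_e = 0.707 × 0.4375 = 0.3093 in; A_we = 0.3093 × 8 = 2.474 in².
Directional factor: 1.0 + 0.5 sin^1.5(70°) = 1.455.
F_nw = 0.6 × 80 × 1.455 = 69.86 ksi.
φR_n = 0.75 × 69.86 × 2.474 = 129.7 kip.

φR_n ≈ 130 kip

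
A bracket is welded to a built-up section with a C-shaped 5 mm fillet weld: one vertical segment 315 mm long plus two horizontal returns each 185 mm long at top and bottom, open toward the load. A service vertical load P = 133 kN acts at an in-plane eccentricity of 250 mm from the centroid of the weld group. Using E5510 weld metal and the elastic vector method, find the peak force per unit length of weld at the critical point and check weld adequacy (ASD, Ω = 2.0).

f_max ≈ 627 N/mm; NOT adequate

E55XX → F_EXX = 550 MPa.
Total weld length L_w = 685 mm. Treat welds as unit-width lines.
Centroid: x̄ = 2×185×92.5 / 685 = 49.96 mm from the vertical weld.
Polar moment about centroid: J = I_x + I_y = [315³/12 + 2×185×157.5²] + [315×49.96² + 2(185³/12 + 185×42.54²)] = 14290000 mm³.
Direct shear f_v = P/L_w = 133×10³ / 685 = 194.2 N/mm (vertical).
Torsion M = P·e = 133×10³ × 250 = 33250000 N·mm.
Critical point at (x, y) = (135, 157.5) from centroid. f_tx = M·y/J = 366.4 N/mm; f_ty = M·x/J = 314.1 N/mm.
Resultant f_max = √[f_tx² + (f_v + f_ty)²] = √[366.4² + (194.2 + 314.1)²] = 626.6 N/mm.
Capacity per unit length: r_n/Ω = (1/2.0) × 0.6 × 550 × (0.707 × 5) = 583.3 N/mm.
626.6 > 583.3 → NOT adequate.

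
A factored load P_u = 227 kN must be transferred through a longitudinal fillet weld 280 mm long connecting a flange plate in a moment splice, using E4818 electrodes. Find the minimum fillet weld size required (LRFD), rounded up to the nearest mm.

w = 6 mm

E48XX → F_EXX = 480 MPa.
Total weld length L = 280 mm.
Required throat t_e = P_u / (φ × 0.6 F_EXX × L) = 227 / (0.75 × 0.6 × 480 × 280 × 10⁻³) = 3.753 mm.
Required leg w = t_e / 0.707 = 5.309 mm → use 6 mm.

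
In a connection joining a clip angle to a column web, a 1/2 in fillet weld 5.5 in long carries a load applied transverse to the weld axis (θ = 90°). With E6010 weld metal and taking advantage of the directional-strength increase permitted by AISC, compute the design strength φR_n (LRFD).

φR_n ≈ 78.7 kip

E60XX → F_EXX = 60 ksi.
t_e = 0.707 × 0.5 = 0.3535 in; A_we = 0.3535 × 5.5 = 1.944 in².
Directional factor: 1.0 + 0.5 sin^1.5(90°) = 1.5.
F_nw = 0.6 × 60 × 1.5 = 54 ksi.
φR_n = 0.75 × 54 × 1.944 = 78.74 kip.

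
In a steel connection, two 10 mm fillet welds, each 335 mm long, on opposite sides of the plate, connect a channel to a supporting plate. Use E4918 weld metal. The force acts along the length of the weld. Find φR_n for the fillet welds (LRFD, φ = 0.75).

φR_n ≈ 1040 kN

E49XX → F_EXX = 490 MPa.
Effective throat t_e = 0.707 × 10 = 7.07 mm.
Total length L = 670 mm; A_we = 7.07 × 670 = 4737 mm².
F_nw = 0.6 F_EXX = 0.6 × 490 = 294 MPa.
φR_n = 0.75 × 294 × 4737 × 10⁻³ = 1044 kN.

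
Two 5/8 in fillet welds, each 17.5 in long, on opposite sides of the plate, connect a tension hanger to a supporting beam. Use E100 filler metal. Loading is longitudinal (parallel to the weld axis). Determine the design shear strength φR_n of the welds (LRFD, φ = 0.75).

φR_n ≈ 696 kip

E100XX → F_EXX = 100 ksi.
Effective throat t_e = 0.707 × 0.625 = 0.4419 in.
Total length L = 35 in; A_we = 0.4419 × 35 = 15.47 in².
F_nw = 0.6 F_EXX = 0.6 × 100 = 60 ksi.
φR_n = 0.75 × 60 × 15.47 = 696 kip.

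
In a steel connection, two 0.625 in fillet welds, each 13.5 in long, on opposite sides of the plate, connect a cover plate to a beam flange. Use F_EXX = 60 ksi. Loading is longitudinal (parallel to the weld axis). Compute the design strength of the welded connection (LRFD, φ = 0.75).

φR_n ≈ 322 kips

Effective throat t_e = 0.707 × 0.625 = 0.4419 in.
Total length L = 27 in; A_we = 0.4419 × 27 = 11.93 in².
F_nw = 0.6 F_EXX = 0.6 × 60 = 36 ksi.
φR_n = 0.75 × 36 × 11.93 = 322.1 kips.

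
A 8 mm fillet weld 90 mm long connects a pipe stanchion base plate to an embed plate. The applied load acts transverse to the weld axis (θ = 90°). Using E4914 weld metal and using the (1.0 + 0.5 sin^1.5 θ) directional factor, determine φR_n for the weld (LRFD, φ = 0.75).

φR_n ≈ 168 kN

E49XX → F_EXX = 490 MPa.
t_e = 0.707 × 8 = 5.656 mm; A_we = 5.656 × 90 = 509 mm².
Directional factor: 1.0 + 0.5 sin^1.5(90°) = 1.5.
F_nw = 0.6 × 490 × 1.5 = 441 MPa.
φR_n = 0.75 × 441 × 509 × 10⁻³ = 168.4 kN.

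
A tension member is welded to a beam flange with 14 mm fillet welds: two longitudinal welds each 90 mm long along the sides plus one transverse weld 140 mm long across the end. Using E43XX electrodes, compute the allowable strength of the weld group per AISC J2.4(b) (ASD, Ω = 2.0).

E43XX → F_EXX = 430 MPa.
t_e = 0.707 × 14 = 9.898 mm.
R_nwl = 0.6 × 430 × 9.898 × 180 × 10⁻³ = 459.7 kN (longitudinal, 2 welds).
R_nwt = 0.6 × 430 × 9.898 × 140 × 10⁻³ = 357.5 kN (transverse, base value).
(i) R_nwl + R_nwt = 817.2 kN; (ii) 0.85 R_nwl + 1.5 R_nwt = 927 kN.
R_n = max = 927 kN [governs: (ii)]; R_n/Ω = 463.5 kN.

R_n/Ω ≈ 463 kN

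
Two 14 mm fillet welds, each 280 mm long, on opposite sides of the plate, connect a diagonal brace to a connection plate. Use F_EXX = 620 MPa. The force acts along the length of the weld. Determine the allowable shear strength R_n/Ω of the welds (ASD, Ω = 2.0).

Effective throat t_e = 0.707 × 14 = 9.898 mm.
Total length L = 560 mm; A_we = 9.898 × 560 = 5543 mm².
F_nw = 0.6 F_EXX = 0.6 × 620 = 372 MPa.
R_n = 372 × 5543 × 10⁻³ = 2062 kN; R_n/Ω = 2062/2.0 = 1031 kN.

R_n/Ω ≈ 1030 kN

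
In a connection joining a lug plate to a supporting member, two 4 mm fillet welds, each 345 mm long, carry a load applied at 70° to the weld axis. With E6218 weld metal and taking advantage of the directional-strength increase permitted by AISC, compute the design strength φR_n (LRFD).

φR_n ≈ 792 kN

E62XX → F_EXX = 620 MPa.
t_e = 0.707 × 4 = 2.828 mm; A_we = 2.828 × 690 = 1951 mm².
Directional factor: 1.0 + 0.5 sin^1.5(70°) = 1.455.
F_nw = 0.6 × 620 × 1.455 = 541.4 MPa.
φR_n = 0.75 × 541.4 × 1951 × 10⁻³ = 792.4 kN.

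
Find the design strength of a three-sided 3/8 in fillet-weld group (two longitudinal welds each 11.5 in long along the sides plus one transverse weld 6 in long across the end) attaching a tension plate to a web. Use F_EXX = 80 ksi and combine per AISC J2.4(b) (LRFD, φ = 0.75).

t_e = 0.707 × 0.375 = 0.2651 in.
R_nwl = 0.6 × 80 × 0.2651 × 23 = 292.7 kip (longitudinal, 2 welds).
R_nwt = 0.6 × 80 × 0.2651 × 6 = 76.36 kip (transverse, base value).
(i) R_nwl + R_nwt = 369.1 kip; (ii) 0.85 R_nwl + 1.5 R_nwt = 363.3 kip.
R_n = max = 369.1 kip [governs: (i)]; φR_n = 276.8 kip.

φR_n ≈ 277 kip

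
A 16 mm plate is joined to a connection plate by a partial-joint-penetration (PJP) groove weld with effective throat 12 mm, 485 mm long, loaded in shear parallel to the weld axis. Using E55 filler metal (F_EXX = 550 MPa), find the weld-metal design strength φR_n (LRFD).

Effective throat (given) t_e = 12 mm.
A_we = 12 × 485 = 5820 mm².
F_nw = 0.6 F_EXX = 330 MPa.
φR_n = 0.75 × 330 × 5820 × 10⁻³ = 1440 kN.

φR_n ≈ 1440 kN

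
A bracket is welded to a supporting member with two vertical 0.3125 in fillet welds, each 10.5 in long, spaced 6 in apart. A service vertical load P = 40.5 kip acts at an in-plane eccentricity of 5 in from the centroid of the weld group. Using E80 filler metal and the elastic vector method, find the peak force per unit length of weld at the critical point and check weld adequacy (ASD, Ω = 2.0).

f_max ≈ 4.49 kip/in; adequate

E80XX → F_EXX = 80 ksi.
Total weld length L_w = 21 in. Treat welds as unit-width lines.
Polar moment about centroid: J = 2[d³/12 + d(b/2)²] = 2[10.5³/12 + 10.5×3²] = 381.9 in³.
Direct shear f_v = P/L_w = 40.5 / 21 = 1.929 kip/in (vertical).
Torsion M = P·e = 40.5 × 5 = 202.5 kip·in.
Critical point at (x, y) = (3, 5.25) from centroid. f_tx = M·y/J = 2.784 kip/in; f_ty = M·x/J = 1.591 kip/in.
Resultant f_max = √[f_tx² + (f_v + f_ty)²] = √[2.784² + (1.929 + 1.591)²] = 4.487 kip/in.
Capacity per unit length: r_n/Ω = (1/2.0) × 0.6 × 80 × (0.707 × 0.3125) = 5.302 kip/in.
4.487 ≤ 5.302 → adequate.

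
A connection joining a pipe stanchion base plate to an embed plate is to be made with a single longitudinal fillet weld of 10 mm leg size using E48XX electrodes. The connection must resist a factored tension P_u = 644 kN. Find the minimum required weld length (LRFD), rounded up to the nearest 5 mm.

E48XX → F_EXX = 480 MPa.
Throat t_e = 0.707 × 10 = 7.07 mm.
φr_n = 0.75 × 0.6 × 480 × 7.07 × 10⁻³ = 1.527 kN/mm.
L_req = P_u / φr_n = 644 / 1.527 = 421.7 mm total.
Round up → use L = 425 mm.

L = 425 mm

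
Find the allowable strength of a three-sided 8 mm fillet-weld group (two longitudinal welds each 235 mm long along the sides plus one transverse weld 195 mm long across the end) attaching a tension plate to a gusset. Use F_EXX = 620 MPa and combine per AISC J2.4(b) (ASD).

R_n/Ω ≈ 728 kN

t_e = 0.707 × 8 = 5.656 mm.
R_nwl = 0.6 × 620 × 5.656 × 470 × 10⁻³ = 988.9 kN (longitudinal, 2 welds).
R_nwt = 0.6 × 620 × 5.656 × 195 × 10⁻³ = 410.3 kN (transverse, base value).
(i) R_nwl + R_nwt = 1399 kN; (ii) 0.85 R_nwl + 1.5 R_nwt = 1456 kN.
R_n = max = 1456 kN [governs: (ii)]; R_n/Ω = 728 kN.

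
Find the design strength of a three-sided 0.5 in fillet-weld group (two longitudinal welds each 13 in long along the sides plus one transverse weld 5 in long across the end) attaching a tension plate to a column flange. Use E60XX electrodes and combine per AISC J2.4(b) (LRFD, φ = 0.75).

φR_n ≈ 296 kip

E60XX → F_EXX = 60 ksi.
t_e = 0.707 × 0.5 = 0.3535 in.
R_nwl = 0.6 × 60 × 0.3535 × 26 = 330.9 kip (longitudinal, 2 welds).
R_nwt = 0.6 × 60 × 0.3535 × 5 = 63.63 kip (transverse, base value).
(i) R_nwl + R_nwt = 394.5 kip; (ii) 0.85 R_nwl + 1.5 R_nwt = 376.7 kip.
R_n = max = 394.5 kip [governs: (i)]; φR_n = 295.9 kip.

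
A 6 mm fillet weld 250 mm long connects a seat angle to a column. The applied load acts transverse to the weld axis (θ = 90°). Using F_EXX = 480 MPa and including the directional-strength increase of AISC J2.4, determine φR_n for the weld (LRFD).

φR_n ≈ 344 kN

t_e = 0.707 × 6 = 4.242 mm; A_we = 4.242 × 250 = 1060 mm².
Directional factor: 1.0 + 0.5 sin^1.5(90°) = 1.5.
F_nw = 0.6 × 480 × 1.5 = 432 MPa.
φR_n = 0.75 × 432 × 1060 × 10⁻³ = 343.6 kN.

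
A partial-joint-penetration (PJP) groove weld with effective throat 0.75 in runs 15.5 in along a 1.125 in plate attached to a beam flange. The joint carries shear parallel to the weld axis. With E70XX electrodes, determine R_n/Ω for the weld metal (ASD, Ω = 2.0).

R_n/Ω ≈ 244 kip

E70XX → F_EXX = 70 ksi.
Effective throat (given) t_e = 0.75 in.
A_we = 0.75 × 15.5 = 11.62 in².
F_nw = 0.6 F_EXX = 42 ksi.
R_n/Ω = (42 × 11.62) / 2.0 = 244.1 kip.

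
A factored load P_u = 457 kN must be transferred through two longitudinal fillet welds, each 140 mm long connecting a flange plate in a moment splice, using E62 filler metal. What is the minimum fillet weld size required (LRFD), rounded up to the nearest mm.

E62XX → F_EXX = 620 MPa.
Total weld length L = 280 mm.
Required throat t_e = P_u / (φ × 0.6 F_EXX × L) = 457 / (0.75 × 0.6 × 620 × 280 × 10⁻³) = 5.85 mm.
Required leg w = t_e / 0.707 = 8.274 mm → use 9 mm.

w = 9 mm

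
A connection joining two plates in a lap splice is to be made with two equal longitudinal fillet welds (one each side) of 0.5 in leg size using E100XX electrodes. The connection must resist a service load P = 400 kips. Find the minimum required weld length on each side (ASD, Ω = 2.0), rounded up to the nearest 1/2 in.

L = 19 in on each side

E100XX → F_EXX = 100 ksi.
Throat t_e = 0.707 × 0.5 = 0.3535 in.
r_n/Ω = (0.6 × 100 × 0.3535) / 2.0 = 10.6 kip/in.
L_req = P / (r_n/Ω) = 400 / 10.6 = 37.72 in total.
Per side: 37.72 / 2 = 18.86 in.
Round up → use L = 19 in on each side.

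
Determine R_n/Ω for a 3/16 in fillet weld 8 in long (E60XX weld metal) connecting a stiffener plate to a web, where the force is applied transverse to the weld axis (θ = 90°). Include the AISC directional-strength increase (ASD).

E60XX → F_EXX = 60 ksi.
t_e = 0.707 × 0.1875 = 0.1326 in; A_we = 0.1326 × 8 = 1.06 in².
Directional factor: 1.0 + 0.5 sin^1.5(90°) = 1.5.
F_nw = 0.6 × 60 × 1.5 = 54 ksi.
R_n/Ω = (54 × 1.06) / 2.0 = 28.63 kip.

R_n/Ω ≈ 28.6 kip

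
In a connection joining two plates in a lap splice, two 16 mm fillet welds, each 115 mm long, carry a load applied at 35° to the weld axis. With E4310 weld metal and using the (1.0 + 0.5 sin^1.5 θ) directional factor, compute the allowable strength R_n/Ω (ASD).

E43XX → F_EXX = 430 MPa.
t_e = 0.707 × 16 = 11.31 mm; A_we = 11.31 × 230 = 2602 mm².
Directional factor: 1.0 + 0.5 sin^1.5(35°) = 1.217.
F_nw = 0.6 × 430 × 1.217 = 314 MPa.
R_n/Ω = (314 × 2602) / 2.0 × 10⁻³ = 408.5 kN.

R_n/Ω ≈ 409 kN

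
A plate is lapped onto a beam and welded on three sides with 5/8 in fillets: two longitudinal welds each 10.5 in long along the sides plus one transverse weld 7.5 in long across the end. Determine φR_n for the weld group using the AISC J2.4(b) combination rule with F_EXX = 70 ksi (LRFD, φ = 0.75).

t_e = 0.707 × 0.625 = 0.4419 in.
R_nwl = 0.6 × 70 × 0.4419 × 21 = 389.7 kip (longitudinal, 2 welds).
R_nwt = 0.6 × 70 × 0.4419 × 7.5 = 139.2 kip (transverse, base value).
(i) R_nwl + R_nwt = 528.9 kip; (ii) 0.85 R_nwl + 1.5 R_nwt = 540.1 kip.
R_n = max = 540.1 kip [governs: (ii)]; φR_n = 405 kip.

φR_n ≈ 405 kip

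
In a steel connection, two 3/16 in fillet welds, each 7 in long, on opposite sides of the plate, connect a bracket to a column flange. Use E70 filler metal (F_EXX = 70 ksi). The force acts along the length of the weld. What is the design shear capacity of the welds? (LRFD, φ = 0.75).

Effective throat t_e = 0.707 × 0.1875 = 0.1326 in.
Total length L = 14 in; A_we = 0.1326 × 14 = 1.856 in².
F_nw = 0.6 F_EXX = 0.6 × 70 = 42 ksi.
φR_n = 0.75 × 42 × 1.856 = 58.46 kip.

φR_n ≈ 58.5 kip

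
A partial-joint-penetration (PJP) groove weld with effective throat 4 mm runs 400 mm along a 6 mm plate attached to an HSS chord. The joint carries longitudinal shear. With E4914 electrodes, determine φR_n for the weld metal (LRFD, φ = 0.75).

φR_n ≈ 353 kN

E49XX → F_EXX = 490 MPa.
Effective throat (given) t_e = 4 mm.
A_we = 4 × 400 = 1600 mm².
F_nw = 0.6 F_EXX = 294 MPa.
φR_n = 0.75 × 294 × 1600 × 10⁻³ = 352.8 kN.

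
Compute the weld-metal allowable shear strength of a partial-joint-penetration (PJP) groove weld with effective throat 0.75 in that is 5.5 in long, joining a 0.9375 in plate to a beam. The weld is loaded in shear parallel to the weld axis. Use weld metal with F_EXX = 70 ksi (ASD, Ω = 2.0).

Effective throat (given) t_e = 0.75 in.
A_we = 0.75 × 5.5 = 4.125 in².
F_nw = 0.6 F_EXX = 42 ksi.
R_n/Ω = (42 × 4.125) / 2.0 = 86.62 kips.

R_n/Ω ≈ 86.6 kips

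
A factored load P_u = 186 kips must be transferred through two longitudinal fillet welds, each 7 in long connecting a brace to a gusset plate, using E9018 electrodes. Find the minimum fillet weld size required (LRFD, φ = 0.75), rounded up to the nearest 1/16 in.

w = 1/2 in

E90XX → F_EXX = 90 ksi.
Total weld length L = 14 in.
Required throat t_e = P_u / (φ × 0.6 F_EXX × L) = 186 / (0.75 × 0.6 × 90 × 14) = 0.328 in.
Required leg w = t_e / 0.707 = 0.464 in → use 1/2 in.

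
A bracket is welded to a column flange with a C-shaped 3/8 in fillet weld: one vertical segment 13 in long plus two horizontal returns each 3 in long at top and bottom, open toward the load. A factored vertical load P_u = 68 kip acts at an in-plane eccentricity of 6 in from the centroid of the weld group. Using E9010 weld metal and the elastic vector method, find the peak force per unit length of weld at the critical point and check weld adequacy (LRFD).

f_max ≈ 8.31 kip/in; adequate

E90XX → F_EXX = 90 ksi.
Total weld length L_w = 19 in. Treat welds as unit-width lines.
Centroid: x̄ = 2×3×1.5 / 19 = 0.4737 in from the vertical weld.
Polar moment about centroid: J = I_x + I_y = [13³/12 + 2×3×6.5²] + [13×0.4737² + 2(3³/12 + 3×1.026²)] = 450.3 in³.
Direct shear f_v = P/L_w = 68 / 19 = 3.579 kip/in (vertical).
Torsion M = P·e = 68 × 6 = 408 kip·in.
Critical point at (x, y) = (2.526, 6.5) from centroid. f_tx = M·y/J = 5.889 kip/in; f_ty = M·x/J = 2.289 kip/in.
Resultant f_max = √[f_tx² + (f_v + f_ty)²] = √[5.889² + (3.579 + 2.289)²] = 8.313 kip/in.
Capacity per unit length: φr_n = 0.75 × 0.6 × 90 × (0.707 × 0.375) = 10.74 kip/in.
8.313 ≤ 10.74 → adequate.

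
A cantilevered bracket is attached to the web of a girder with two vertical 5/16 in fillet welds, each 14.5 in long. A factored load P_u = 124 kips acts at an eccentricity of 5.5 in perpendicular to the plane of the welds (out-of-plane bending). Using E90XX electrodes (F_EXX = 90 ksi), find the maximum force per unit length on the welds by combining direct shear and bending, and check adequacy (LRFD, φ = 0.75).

L_w = 2 × 14.5 = 29 in; section modulus (unit throat) S = 2 × L²/6 = 70.08 in².
Direct shear f_v = P/L_w = 124/29 = 4.276 kip/in.
Moment M = P × e = 124 × 5.5 = 682 kip·in; bending f_b = M/S = 9.731 kip/in.
f_max = √(f_v² + f_b²) = √(4.276² + 9.731²) = 10.63 kip/in.
φr_n = 0.75 × 0.6 × 90 × (0.707 × 0.3125) = 8.948 kip/in → NOT adequate.

f_max ≈ 10.6 kip/in; NOT adequate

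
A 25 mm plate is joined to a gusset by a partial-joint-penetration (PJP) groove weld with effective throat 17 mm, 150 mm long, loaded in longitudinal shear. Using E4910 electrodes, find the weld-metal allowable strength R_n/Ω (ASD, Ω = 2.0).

E49XX → F_EXX = 490 MPa.
Effective throat (given) t_e = 17 mm.
A_we = 17 × 150 = 2550 mm².
F_nw = 0.6 F_EXX = 294 MPa.
R_n/Ω = (294 × 2550) / 2.0 × 10⁻³ = 374.9 kN.

R_n/Ω ≈ 375 kN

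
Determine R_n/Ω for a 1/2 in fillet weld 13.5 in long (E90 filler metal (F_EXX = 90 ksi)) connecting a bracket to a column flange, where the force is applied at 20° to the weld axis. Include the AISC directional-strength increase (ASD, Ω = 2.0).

R_n/Ω ≈ 142 kip

t_e = 0.707 × 0.5 = 0.3535 in; A_we = 0.3535 × 13.5 = 4.772 in².
Directional factor: 1.0 + 0.5 sin^1.5(20°) = 1.1.
F_nw = 0.6 × 90 × 1.1 = 59.4 ksi.
R_n/Ω = (59.4 × 4.772) / 2.0 = 141.7 kip.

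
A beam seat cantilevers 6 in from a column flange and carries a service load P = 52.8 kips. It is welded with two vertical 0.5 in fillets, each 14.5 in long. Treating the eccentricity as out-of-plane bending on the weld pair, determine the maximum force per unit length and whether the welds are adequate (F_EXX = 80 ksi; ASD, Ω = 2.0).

L_w = 2 × 14.5 = 29 in; section modulus (unit throat) S = 2 × L²/6 = 70.08 in².
Direct shear f_v = P/L_w = 52.8/29 = 1.821 kip/in.
Moment M = P × e = 52.8 × 6 = 316.8 kip·in; bending f_b = M/S = 4.52 kip/in.
f_max = √(f_v² + f_b²) = √(1.821² + 4.52²) = 4.873 kip/in.
r_n/Ω = (1/2.0) × 0.6 × 80 × (0.707 × 0.5) = 8.484 kip/in → adequate.

f_max ≈ 4.87 kip/in; adequate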